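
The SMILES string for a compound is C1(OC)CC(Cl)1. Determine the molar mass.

Atom tally by fragment:
  cyclopropane ring core → C:3 H:6
  (− 2 ring H displaced by substituents)
  + OCH3 → C:1 H:3 O:1
  + Cl → Cl:1
Element totals:
  C: 4
  H: 7
  Cl: 1
  O: 1
Molecular formula: C4H7ClO.
  M = 4(12.011) + 7(1.008) + 35.45 + 15.999
    = 48.044 + 7.056 + 35.450 + 15.999 = 106.549

106.55 g/mol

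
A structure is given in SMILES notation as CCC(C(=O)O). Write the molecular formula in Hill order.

Atom tally by fragment:
  CH3 → C:1 H:3
  CH2 → C:1 H:2
  CH2COOH → C:2 H:3 O:2
Element totals:
  C: 4
  H: 8
  O: 2

C4H8O2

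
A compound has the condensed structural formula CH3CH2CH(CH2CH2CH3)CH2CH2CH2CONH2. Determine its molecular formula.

C10H21NO

Atom tally by fragment:
  CH3 → C:1 H:3
  CH2 → C:1 H:2
  CH(CH2CH2CH3) → C:4 H:8
  CH2 → C:1 H:2
  CH2 → C:1 H:2
  CH2CONH2 → C:2 H:4 O:1 N:1
Element totals:
  C: 10
  H: 21
  N: 1
  O: 1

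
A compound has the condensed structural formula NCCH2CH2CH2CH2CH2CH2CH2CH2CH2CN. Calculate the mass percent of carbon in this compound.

74.11%

Atom tally by fragment:
  NCCH2 → C:2 H:2 N:1
  CH2 → C:1 H:2
  CH2 → C:1 H:2
  CH2 → C:1 H:2
  CH2 → C:1 H:2
  CH2 → C:1 H:2
  CH2 → C:1 H:2
  CH2 → C:1 H:2
  CH2CN → C:2 H:2 N:1
Element totals:
  C: 11
  H: 18
  N: 2
Molecular formula: C11H18N2.
Molar mass = 178.279 g/mol.
Mass from C: 11 × 12.011 = 132.121 g/mol.
%C = 132.121 / 178.279 × 100 = 74.11%.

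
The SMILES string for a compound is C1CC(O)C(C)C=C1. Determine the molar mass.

Atom tally by fragment:
  cyclohexene ring core → C:6 H:10
  (− 2 ring H displaced by substituents)
  + OH → O:1 H:1
  + CH3 → C:1 H:3
Element totals:
  C: 7
  H: 12
  O: 1
Molecular formula: C7H12O.
  M = 7(12.011) + 12(1.008) + 15.999
    = 84.077 + 12.096 + 15.999 = 112.172

112.17 g/mol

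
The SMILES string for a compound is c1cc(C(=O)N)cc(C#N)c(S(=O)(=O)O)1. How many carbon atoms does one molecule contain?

8

Atom tally by fragment:
  benzene ring core → C:6 H:6
  (− 3 ring H displaced by substituents)
  + CONH2 → C:1 H:2 O:1 N:1
  + CN → C:1 N:1
  + SO3H → S:1 O:3 H:1
Element totals:
  C: 8
  H: 6
  N: 2
  O: 4
  S: 1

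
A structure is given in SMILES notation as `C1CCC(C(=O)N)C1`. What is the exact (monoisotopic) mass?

113.0841

Atom tally by fragment:
  cyclopentane ring core → C:5 H:10
  (− 1 ring H displaced by substituents)
  + CONH2 → C:1 H:2 O:1 N:1
Element totals:
  C: 6
  H: 11
  N: 1
  O: 1
Molecular formula: C6H11NO.
  M = 6(12.0) + 11(1.007825) + 14.003074 + 15.994915
    = 72.000000 + 11.086075 + 14.003074 + 15.994915 = 113.084064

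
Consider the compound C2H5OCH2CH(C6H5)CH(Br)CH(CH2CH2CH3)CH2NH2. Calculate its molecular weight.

328.29 g/mol

Element totals:
  C: 16
  H: 26
  Br: 1
  N: 1
  O: 1
Molecular formula: C16H26BrNO.
  M = 16(12.011) + 26(1.008) + 79.904 + 14.007 + 15.999
    = 192.176 + 26.208 + 79.904 + 14.007 + 15.999 = 328.294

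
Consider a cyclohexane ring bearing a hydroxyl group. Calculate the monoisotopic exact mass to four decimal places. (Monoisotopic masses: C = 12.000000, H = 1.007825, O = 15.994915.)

100.0888

Atom tally by fragment:
  cyclohexane ring core → C:6 H:12
  (− 1 ring H displaced by substituents)
  + OH → O:1 H:1
Element totals:
  C: 6
  H: 12
  O: 1
Molecular formula: C6H12O.
  M = 6(12.0) + 12(1.007825) + 15.994915
    = 72.000000 + 12.093900 + 15.994915 = 100.088815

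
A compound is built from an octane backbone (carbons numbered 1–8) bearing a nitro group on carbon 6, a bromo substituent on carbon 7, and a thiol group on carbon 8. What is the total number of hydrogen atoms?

Atom tally by fragment:
  CH3 → C:1 H:3
  CH2 → C:1 H:2
  CH2 → C:1 H:2
  CH2 → C:1 H:2
  CH2 → C:1 H:2
  CH(NO2) → C:1 H:1 N:1 O:2
  CH(Br) → C:1 H:1 Br:1
  CH2SH → C:1 H:3 S:1
Element totals:
  C: 8
  H: 16
  Br: 1
  N: 1
  O: 2
  S: 1

16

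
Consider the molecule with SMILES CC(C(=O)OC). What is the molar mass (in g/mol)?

Atom tally by fragment:
  CH3 → C:1 H:3
  CH2COOCH3 → C:3 H:5 O:2
Element totals:
  C: 4
  H: 8
  O: 2
Molecular formula: C4H8O2.
  M = 4(12.011) + 8(1.008) + 2(15.999)
    = 48.044 + 8.064 + 31.998 = 88.106

88.11 g/mol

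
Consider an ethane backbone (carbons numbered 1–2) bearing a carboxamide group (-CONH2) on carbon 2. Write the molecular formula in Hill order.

Atom tally by fragment:
  CH3 → C:1 H:3
  CH2CONH2 → C:2 H:4 O:1 N:1
Element totals:
  C: 3
  H: 7
  N: 1
  O: 1

C3H7NO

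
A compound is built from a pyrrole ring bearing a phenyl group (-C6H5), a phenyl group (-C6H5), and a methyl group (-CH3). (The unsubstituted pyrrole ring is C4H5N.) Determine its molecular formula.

C17H15N

Atom tally by fragment:
  pyrrole ring core → C:4 H:5 N:1
  (− 3 ring H displaced by substituents)
  + C6H5 → C:6 H:5
  + C6H5 → C:6 H:5
  + CH3 → C:1 H:3
Element totals:
  C: 17
  H: 15
  N: 1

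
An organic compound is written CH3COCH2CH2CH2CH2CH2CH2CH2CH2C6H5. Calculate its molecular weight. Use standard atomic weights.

232.37 g/mol

Element totals:
  C: 16
  H: 24
  O: 1
Molecular formula: C16H24O.
  M = 16(12.011) + 24(1.008) + 15.999
    = 192.176 + 24.192 + 15.999 = 232.367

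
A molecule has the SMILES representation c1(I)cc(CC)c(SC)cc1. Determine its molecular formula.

Atom tally by fragment:
  benzene ring core → C:6 H:6
  (− 3 ring H displaced by substituents)
  + I → I:1
  + C2H5 → C:2 H:5
  + SCH3 → C:1 H:3 S:1
Element totals:
  C: 9
  H: 11
  I: 1
  S: 1

C9H11IS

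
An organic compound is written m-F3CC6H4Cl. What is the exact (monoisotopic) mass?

179.9954

Element totals:
  C: 7
  H: 4
  Cl: 1
  F: 3
Molecular formula: C7H4ClF3.
  M = 7(12.0) + 4(1.007825) + 34.968853 + 3(18.998403)
    = 84.000000 + 4.031300 + 34.968853 + 56.995209 = 179.995362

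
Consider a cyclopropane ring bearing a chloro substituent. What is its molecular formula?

C3H5Cl

Atom tally by fragment:
  cyclopropane ring core → C:3 H:6
  (− 1 ring H displaced by substituents)
  + Cl → Cl:1
Element totals:
  C: 3
  H: 5
  Cl: 1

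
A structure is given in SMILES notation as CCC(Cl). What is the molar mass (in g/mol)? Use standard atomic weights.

Atom tally by fragment:
  CH3 → C:1 H:3
  CH2 → C:1 H:2
  CH2Cl → C:1 H:2 Cl:1
Element totals:
  C: 3
  H: 7
  Cl: 1
Molecular formula: C3H7Cl.
  M = 3(12.011) + 7(1.008) + 35.45
    = 36.033 + 7.056 + 35.450 = 78.539

78.54 g/mol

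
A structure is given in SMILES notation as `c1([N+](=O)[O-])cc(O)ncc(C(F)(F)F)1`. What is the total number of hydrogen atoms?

Atom tally by fragment:
  pyridine ring core → C:5 H:5 N:1
  (− 3 ring H displaced by substituents)
  + NO2 → N:1 O:2
  + OH → O:1 H:1
  + CF3 → C:1 F:3
Element totals:
  C: 6
  H: 3
  F: 3
  N: 2
  O: 3

3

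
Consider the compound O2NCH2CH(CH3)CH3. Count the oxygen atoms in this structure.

Atom tally by fragment:
  O2NCH2 → C:1 H:2 N:1 O:2
  CH(CH3) → C:2 H:4
  CH3 → C:1 H:3
Element totals:
  C: 4
  H: 9
  N: 1
  O: 2

2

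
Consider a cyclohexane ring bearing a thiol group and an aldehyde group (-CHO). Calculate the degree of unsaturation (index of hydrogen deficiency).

2

Atom tally by fragment:
  cyclohexane ring core → C:6 H:12
  (− 2 ring H displaced by substituents)
  + SH → S:1 H:1
  + CHO → C:1 H:1 O:1
Element totals:
  C: 7
  H: 12
  O: 1
  S: 1
Molecular formula: C7H12OS.
DoU = (2C + 2 + N − H − X) / 2 = (2·7 + 2 + 0 − 12 − 0) / 2 = 2.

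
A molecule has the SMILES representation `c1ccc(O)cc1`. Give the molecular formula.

C6H6O

Atom tally by fragment:
  benzene ring core → C:6 H:6
  (− 1 ring H displaced by substituents)
  + OH → O:1 H:1
Element totals:
  C: 6
  H: 6
  O: 1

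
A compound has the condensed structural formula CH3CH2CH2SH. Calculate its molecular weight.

Atom tally by fragment:
  CH3 → C:1 H:3
  CH2 → C:1 H:2
  CH2SH → C:1 H:3 S:1
Element totals:
  C: 3
  H: 8
  S: 1
Molecular formula: C3H8S.
  M = 3(12.011) + 8(1.008) + 32.06
    = 36.033 + 8.064 + 32.060 = 76.157

76.16 g/mol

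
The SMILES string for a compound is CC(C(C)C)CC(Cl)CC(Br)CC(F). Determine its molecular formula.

C11H21BrClF

Atom tally by fragment:
  CH3 → C:1 H:3
  CH(CH(CH3)2) → C:4 H:8
  CH2 → C:1 H:2
  CH(Cl) → C:1 H:1 Cl:1
  CH2 → C:1 H:2
  CH(Br) → C:1 H:1 Br:1
  CH2 → C:1 H:2
  CH2F → C:1 H:2 F:1
Element totals:
  C: 11
  H: 21
  Br: 1
  Cl: 1
  F: 1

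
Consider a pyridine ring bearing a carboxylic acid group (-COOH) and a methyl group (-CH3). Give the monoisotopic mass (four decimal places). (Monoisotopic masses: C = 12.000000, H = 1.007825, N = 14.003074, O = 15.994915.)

Atom tally by fragment:
  pyridine ring core → C:5 H:5 N:1
  (− 2 ring H displaced by substituents)
  + COOH → C:1 H:1 O:2
  + CH3 → C:1 H:3
Element totals:
  C: 7
  H: 7
  N: 1
  O: 2
Molecular formula: C7H7NO2.
  M = 7(12.0) + 7(1.007825) + 14.003074 + 2(15.994915)
    = 84.000000 + 7.054775 + 14.003074 + 31.989830 = 137.047679

137.0477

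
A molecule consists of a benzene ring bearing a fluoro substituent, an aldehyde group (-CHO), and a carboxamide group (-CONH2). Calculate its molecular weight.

Atom tally by fragment:
  benzene ring core → C:6 H:6
  (− 3 ring H displaced by substituents)
  + F → F:1
  + CHO → C:1 H:1 O:1
  + CONH2 → C:1 H:2 O:1 N:1
Element totals:
  C: 8
  H: 6
  F: 1
  N: 1
  O: 2
Molecular formula: C8H6FNO2.
  M = 8(12.011) + 6(1.008) + 18.998 + 14.007 + 2(15.999)
    = 96.088 + 6.048 + 18.998 + 14.007 + 31.998 = 167.139

167.14 g/mol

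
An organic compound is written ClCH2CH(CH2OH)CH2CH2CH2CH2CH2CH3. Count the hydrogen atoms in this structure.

19

Atom tally by fragment:
  ClCH2 → C:1 H:2 Cl:1
  CH(CH2OH) → C:2 H:4 O:1
  CH2 → C:1 H:2
  CH2 → C:1 H:2
  CH2 → C:1 H:2
  CH2 → C:1 H:2
  CH2 → C:1 H:2
  CH3 → C:1 H:3
Element totals:
  C: 9
  H: 19
  Cl: 1
  O: 1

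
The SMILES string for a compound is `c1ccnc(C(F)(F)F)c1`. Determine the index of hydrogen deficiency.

Atom tally by fragment:
  pyridine ring core → C:5 H:5 N:1
  (− 1 ring H displaced by substituents)
  + CF3 → C:1 F:3
Element totals:
  C: 6
  H: 4
  F: 3
  N: 1
Molecular formula: C6H4F3N.
DoU = (2C + 2 + N − H − X) / 2 = (2·6 + 2 + 1 − 4 − 3) / 2 = 4.

4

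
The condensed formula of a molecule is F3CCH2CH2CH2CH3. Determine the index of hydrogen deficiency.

Element totals:
  C: 5
  H: 9
  F: 3
Molecular formula: C5H9F3.
DoU = (2C + 2 + N − H − X) / 2 = (2·5 + 2 + 0 − 9 − 3) / 2 = 0.

0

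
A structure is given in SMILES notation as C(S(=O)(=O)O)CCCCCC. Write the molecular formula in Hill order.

Atom tally by fragment:
  HO3SCH2 → C:1 H:3 S:1 O:3
  CH2 → C:1 H:2
  CH2 → C:1 H:2
  CH2 → C:1 H:2
  CH2 → C:1 H:2
  CH2 → C:1 H:2
  CH3 → C:1 H:3
Element totals:
  C: 7
  H: 16
  O: 3
  S: 1

C7H16O3S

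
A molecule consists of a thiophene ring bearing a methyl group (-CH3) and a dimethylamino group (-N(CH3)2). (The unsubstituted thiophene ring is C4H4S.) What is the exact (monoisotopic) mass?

Atom tally by fragment:
  thiophene ring core → C:4 H:4 S:1
  (− 2 ring H displaced by substituents)
  + CH3 → C:1 H:3
  + N(CH3)2 → N:1 C:2 H:6
Element totals:
  C: 7
  H: 11
  N: 1
  S: 1
Molecular formula: C7H11NS.
  M = 7(12.0) + 11(1.007825) + 14.003074 + 31.972071
    = 84.000000 + 11.086075 + 14.003074 + 31.972071 = 141.061220

141.0612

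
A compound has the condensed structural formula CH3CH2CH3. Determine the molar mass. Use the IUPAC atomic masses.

44.10 g/mol

Atom tally by fragment:
  CH3 → C:1 H:3
  CH2 → C:1 H:2
  CH3 → C:1 H:3
Element totals:
  C: 3
  H: 8
Molecular formula: C3H8.
  M = 3(12.011) + 8(1.008)
    = 36.033 + 8.064 = 44.097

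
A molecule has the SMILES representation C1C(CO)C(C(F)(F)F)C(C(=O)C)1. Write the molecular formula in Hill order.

C8H11F3O2

Atom tally by fragment:
  cyclobutane ring core → C:4 H:8
  (− 3 ring H displaced by substituents)
  + CH2OH → C:1 H:3 O:1
  + CF3 → C:1 F:3
  + COCH3 → C:2 H:3 O:1
Element totals:
  C: 8
  H: 11
  F: 3
  O: 2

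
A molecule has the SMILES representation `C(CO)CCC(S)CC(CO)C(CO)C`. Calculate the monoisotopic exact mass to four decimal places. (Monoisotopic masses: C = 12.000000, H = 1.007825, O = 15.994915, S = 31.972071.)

Atom tally by fragment:
  HOCH2CH2 → C:2 H:5 O:1
  CH2 → C:1 H:2
  CH2 → C:1 H:2
  CH(SH) → C:1 H:2 S:1
  CH2 → C:1 H:2
  CH(CH2OH) → C:2 H:4 O:1
  CH(CH2OH) → C:2 H:4 O:1
  CH3 → C:1 H:3
Element totals:
  C: 11
  H: 24
  O: 3
  S: 1
Molecular formula: C11H24O3S.
  M = 11(12.0) + 24(1.007825) + 3(15.994915) + 31.972071
    = 132.000000 + 24.187800 + 47.984745 + 31.972071 = 236.144616

236.1446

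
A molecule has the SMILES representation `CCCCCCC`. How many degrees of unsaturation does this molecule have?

Atom tally by fragment:
  CH3 → C:1 H:3
  CH2 → C:1 H:2
  CH2 → C:1 H:2
  CH2 → C:1 H:2
  CH2 → C:1 H:2
  CH2 → C:1 H:2
  CH3 → C:1 H:3
Element totals:
  C: 7
  H: 16
Molecular formula: C7H16.
DoU = (2C + 2 + N − H − X) / 2 = (2·7 + 2 + 0 − 16 − 0) / 2 = 0.

0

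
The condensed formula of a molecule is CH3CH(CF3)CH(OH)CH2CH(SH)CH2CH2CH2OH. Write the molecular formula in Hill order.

Atom tally by fragment:
  CH3 → C:1 H:3
  CH(CF3) → C:2 H:1 F:3
  CH(OH) → C:1 H:2 O:1
  CH2 → C:1 H:2
  CH(SH) → C:1 H:2 S:1
  CH2 → C:1 H:2
  CH2CH2OH → C:2 H:5 O:1
Element totals:
  C: 9
  H: 17
  F: 3
  O: 2
  S: 1

C9H17F3O2S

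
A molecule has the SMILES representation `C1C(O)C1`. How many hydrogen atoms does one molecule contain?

Atom tally by fragment:
  cyclopropane ring core → C:3 H:6
  (− 1 ring H displaced by substituents)
  + OH → O:1 H:1
Element totals:
  C: 3
  H: 6
  O: 1

6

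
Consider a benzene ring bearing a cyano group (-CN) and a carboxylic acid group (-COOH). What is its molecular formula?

Atom tally by fragment:
  benzene ring core → C:6 H:6
  (− 2 ring H displaced by substituents)
  + CN → C:1 N:1
  + COOH → C:1 H:1 O:2
Element totals:
  C: 8
  H: 5
  N: 1
  O: 2

C8H5NO2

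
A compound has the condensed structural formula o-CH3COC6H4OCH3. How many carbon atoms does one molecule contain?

9

Element totals:
  C: 9
  H: 10
  O: 2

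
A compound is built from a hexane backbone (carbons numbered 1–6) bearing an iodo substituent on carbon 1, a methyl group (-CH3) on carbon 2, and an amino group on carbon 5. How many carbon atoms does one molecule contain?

7

Atom tally by fragment:
  ICH2 → C:1 H:2 I:1
  CH(CH3) → C:2 H:4
  CH2 → C:1 H:2
  CH2 → C:1 H:2
  CH(NH2) → C:1 H:3 N:1
  CH3 → C:1 H:3
Element totals:
  C: 7
  H: 16
  I: 1
  N: 1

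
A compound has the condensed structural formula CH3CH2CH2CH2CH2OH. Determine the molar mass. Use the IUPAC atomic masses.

88.15 g/mol

Atom tally by fragment:
  CH3 → C:1 H:3
  CH2 → C:1 H:2
  CH2 → C:1 H:2
  CH2 → C:1 H:2
  CH2OH → C:1 H:3 O:1
Element totals:
  C: 5
  H: 12
  O: 1
Molecular formula: C5H12O.
  M = 5(12.011) + 12(1.008) + 15.999
    = 60.055 + 12.096 + 15.999 = 88.150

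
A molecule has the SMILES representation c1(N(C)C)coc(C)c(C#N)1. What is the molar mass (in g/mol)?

150.18 g/mol

Atom tally by fragment:
  furan ring core → C:4 H:4 O:1
  (− 3 ring H displaced by substituents)
  + N(CH3)2 → N:1 C:2 H:6
  + CH3 → C:1 H:3
  + CN → C:1 N:1
Element totals:
  C: 8
  H: 10
  N: 2
  O: 1
Molecular formula: C8H10N2O.
  M = 8(12.011) + 10(1.008) + 2(14.007) + 15.999
    = 96.088 + 10.080 + 28.014 + 15.999 = 150.181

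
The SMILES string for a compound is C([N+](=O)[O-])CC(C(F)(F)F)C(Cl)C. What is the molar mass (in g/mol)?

219.59 g/mol

Atom tally by fragment:
  O2NCH2 → C:1 H:2 N:1 O:2
  CH2 → C:1 H:2
  CH(CF3) → C:2 H:1 F:3
  CH(Cl) → C:1 H:1 Cl:1
  CH3 → C:1 H:3
Element totals:
  C: 6
  H: 9
  Cl: 1
  F: 3
  N: 1
  O: 2
Molecular formula: C6H9ClF3NO2.
  M = 6(12.011) + 9(1.008) + 35.45 + 3(18.998) + 14.007 + 2(15.999)
    = 72.066 + 9.072 + 35.450 + 56.994 + 14.007 + 31.998 = 219.587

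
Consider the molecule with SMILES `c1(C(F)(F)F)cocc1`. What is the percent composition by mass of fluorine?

Atom tally by fragment:
  furan ring core → C:4 H:4 O:1
  (− 1 ring H displaced by substituents)
  + CF3 → C:1 F:3
Element totals:
  C: 5
  H: 3
  F: 3
  O: 1
Molecular formula: C5H3F3O.
Molar mass = 136.072 g/mol.
Mass from F: 3 × 18.998 = 56.994 g/mol.
%F = 56.994 / 136.072 × 100 = 41.89%.

41.89%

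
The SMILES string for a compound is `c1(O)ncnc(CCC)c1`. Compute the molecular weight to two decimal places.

138.17 g/mol

Atom tally by fragment:
  pyrimidine ring core → C:4 H:4 N:2
  (− 2 ring H displaced by substituents)
  + OH → O:1 H:1
  + CH2CH2CH3 → C:3 H:7
Element totals:
  C: 7
  H: 10
  N: 2
  O: 1
Molecular formula: C7H10N2O.
  M = 7(12.011) + 10(1.008) + 2(14.007) + 15.999
    = 84.077 + 10.080 + 28.014 + 15.999 = 138.170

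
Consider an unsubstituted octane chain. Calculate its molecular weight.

Atom tally by fragment:
  CH3 → C:1 H:3
  CH2 → C:1 H:2
  CH2 → C:1 H:2
  CH2 → C:1 H:2
  CH2 → C:1 H:2
  CH2 → C:1 H:2
  CH2 → C:1 H:2
  CH3 → C:1 H:3
Element totals:
  C: 8
  H: 18
Molecular formula: C8H18.
  M = 8(12.011) + 18(1.008)
    = 96.088 + 18.144 = 114.232

114.23 g/mol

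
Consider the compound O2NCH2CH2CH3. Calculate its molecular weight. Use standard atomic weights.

89.09 g/mol

Atom tally by fragment:
  O2NCH2 → C:1 H:2 N:1 O:2
  CH2 → C:1 H:2
  CH3 → C:1 H:3
Element totals:
  C: 3
  H: 7
  N: 1
  O: 2
Molecular formula: C3H7NO2.
  M = 3(12.011) + 7(1.008) + 14.007 + 2(15.999)
    = 36.033 + 7.056 + 14.007 + 31.998 = 89.094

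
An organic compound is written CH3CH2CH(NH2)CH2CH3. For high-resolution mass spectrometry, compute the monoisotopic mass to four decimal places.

87.1048

Element totals:
  C: 5
  H: 13
  N: 1
Molecular formula: C5H13N.
  M = 5(12.0) + 13(1.007825) + 14.003074
    = 60.000000 + 13.101725 + 14.003074 = 87.104799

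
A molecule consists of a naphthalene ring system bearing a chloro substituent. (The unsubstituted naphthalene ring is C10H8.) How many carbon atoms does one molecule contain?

Atom tally by fragment:
  naphthalene ring system core → C:10 H:8
  (− 1 ring H displaced by substituents)
  + Cl → Cl:1
Element totals:
  C: 10
  H: 7
  Cl: 1

10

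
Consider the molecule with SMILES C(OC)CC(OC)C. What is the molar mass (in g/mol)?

118.18 g/mol

Atom tally by fragment:
  CH3OCH2 → C:2 H:5 O:1
  CH2 → C:1 H:2
  CH(OCH3) → C:2 H:4 O:1
  CH3 → C:1 H:3
Element totals:
  C: 6
  H: 14
  O: 2
Molecular formula: C6H14O2.
  M = 6(12.011) + 14(1.008) + 2(15.999)
    = 72.066 + 14.112 + 31.998 = 118.176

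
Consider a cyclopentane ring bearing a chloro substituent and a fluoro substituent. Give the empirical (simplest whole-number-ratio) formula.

C5H8ClF

Atom tally by fragment:
  cyclopentane ring core → C:5 H:10
  (− 2 ring H displaced by substituents)
  + Cl → Cl:1
  + F → F:1
Element totals:
  C: 5
  H: 8
  Cl: 1
  F: 1
Molecular formula: C5H8ClF.
gcd of subscripts (5, 1, 1, 8) = 1, so the empirical formula equals the molecular formula.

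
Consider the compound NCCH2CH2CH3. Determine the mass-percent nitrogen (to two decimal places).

Atom tally by fragment:
  NCCH2 → C:2 H:2 N:1
  CH2 → C:1 H:2
  CH3 → C:1 H:3
Element totals:
  C: 4
  H: 7
  N: 1
Molecular formula: C4H7N.
Molar mass = 69.107 g/mol.
Mass from N: 1 × 14.007 = 14.007 g/mol.
%N = 14.007 / 69.107 × 100 = 20.27%.

20.27%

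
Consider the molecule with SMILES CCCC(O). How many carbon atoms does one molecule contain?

Atom tally by fragment:
  CH3 → C:1 H:3
  CH2 → C:1 H:2
  CH2 → C:1 H:2
  CH2OH → C:1 H:3 O:1
Element totals:
  C: 4
  H: 10
  O: 1

4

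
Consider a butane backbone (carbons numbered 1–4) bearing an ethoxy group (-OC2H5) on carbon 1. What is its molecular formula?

Atom tally by fragment:
  C2H5OCH2 → C:3 H:7 O:1
  CH2 → C:1 H:2
  CH2 → C:1 H:2
  CH3 → C:1 H:3
Element totals:
  C: 6
  H: 14
  O: 1

C6H14O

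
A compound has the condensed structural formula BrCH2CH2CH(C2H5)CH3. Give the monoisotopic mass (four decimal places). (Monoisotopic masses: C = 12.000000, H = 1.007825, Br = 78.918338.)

164.0201

Atom tally by fragment:
  BrCH2 → C:1 H:2 Br:1
  CH2 → C:1 H:2
  CH(C2H5) → C:3 H:6
  CH3 → C:1 H:3
Element totals:
  C: 6
  H: 13
  Br: 1
Molecular formula: C6H13Br.
  M = 6(12.0) + 13(1.007825) + 78.918338
    = 72.000000 + 13.101725 + 78.918338 = 164.020063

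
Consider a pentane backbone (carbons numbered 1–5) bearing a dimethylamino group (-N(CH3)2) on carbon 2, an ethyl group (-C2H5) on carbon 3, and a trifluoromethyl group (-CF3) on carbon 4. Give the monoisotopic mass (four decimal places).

211.1548

Atom tally by fragment:
  CH3 → C:1 H:3
  CH(N(CH3)2) → C:3 H:7 N:1
  CH(C2H5) → C:3 H:6
  CH(CF3) → C:2 H:1 F:3
  CH3 → C:1 H:3
Element totals:
  C: 10
  H: 20
  F: 3
  N: 1
Molecular formula: C10H20F3N.
  M = 10(12.0) + 20(1.007825) + 3(18.998403) + 14.003074
    = 120.000000 + 20.156500 + 56.995209 + 14.003074 = 211.154783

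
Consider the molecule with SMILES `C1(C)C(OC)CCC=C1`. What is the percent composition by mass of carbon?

76.14%

Atom tally by fragment:
  cyclohexene ring core → C:6 H:10
  (− 2 ring H displaced by substituents)
  + CH3 → C:1 H:3
  + OCH3 → C:1 H:3 O:1
Element totals:
  C: 8
  H: 14
  O: 1
Molecular formula: C8H14O.
Molar mass = 126.199 g/mol.
Mass from C: 8 × 12.011 = 96.088 g/mol.
%C = 96.088 / 126.199 × 100 = 76.14%.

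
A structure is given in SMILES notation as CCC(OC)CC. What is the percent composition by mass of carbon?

70.53%

Atom tally by fragment:
  CH3 → C:1 H:3
  CH2 → C:1 H:2
  CH(OCH3) → C:2 H:4 O:1
  CH2 → C:1 H:2
  CH3 → C:1 H:3
Element totals:
  C: 6
  H: 14
  O: 1
Molecular formula: C6H14O.
Molar mass = 102.177 g/mol.
Mass from C: 6 × 12.011 = 72.066 g/mol.
%C = 72.066 / 102.177 × 100 = 70.53%.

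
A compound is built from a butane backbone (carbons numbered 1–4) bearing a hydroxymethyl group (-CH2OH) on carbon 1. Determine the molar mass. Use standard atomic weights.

Atom tally by fragment:
  HOCH2CH2 → C:2 H:5 O:1
  CH2 → C:1 H:2
  CH2 → C:1 H:2
  CH3 → C:1 H:3
Element totals:
  C: 5
  H: 12
  O: 1
Molecular formula: C5H12O.
  M = 5(12.011) + 12(1.008) + 15.999
    = 60.055 + 12.096 + 15.999 = 88.150

88.15 g/mol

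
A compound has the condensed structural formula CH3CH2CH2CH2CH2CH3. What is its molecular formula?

C6H14

Atom tally by fragment:
  CH3 → C:1 H:3
  CH2 → C:1 H:2
  CH2 → C:1 H:2
  CH2 → C:1 H:2
  CH2 → C:1 H:2
  CH3 → C:1 H:3
Element totals:
  C: 6
  H: 14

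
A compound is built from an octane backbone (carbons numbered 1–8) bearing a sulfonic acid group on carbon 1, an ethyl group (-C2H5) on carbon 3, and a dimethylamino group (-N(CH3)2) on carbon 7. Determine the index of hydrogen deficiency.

0

Atom tally by fragment:
  HO3SCH2 → C:1 H:3 S:1 O:3
  CH2 → C:1 H:2
  CH(C2H5) → C:3 H:6
  CH2 → C:1 H:2
  CH2 → C:1 H:2
  CH2 → C:1 H:2
  CH(N(CH3)2) → C:3 H:7 N:1
  CH3 → C:1 H:3
Element totals:
  C: 12
  H: 27
  N: 1
  O: 3
  S: 1
Molecular formula: C12H27NO3S.
DoU = (2C + 2 + N − H − X) / 2 = (2·12 + 2 + 1 − 27 − 0) / 2 = 0.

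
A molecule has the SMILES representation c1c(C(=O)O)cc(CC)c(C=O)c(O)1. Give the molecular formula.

Atom tally by fragment:
  benzene ring core → C:6 H:6
  (− 4 ring H displaced by substituents)
  + COOH → C:1 H:1 O:2
  + C2H5 → C:2 H:5
  + CHO → C:1 H:1 O:1
  + OH → O:1 H:1
Element totals:
  C: 10
  H: 10
  O: 4

C10H10O4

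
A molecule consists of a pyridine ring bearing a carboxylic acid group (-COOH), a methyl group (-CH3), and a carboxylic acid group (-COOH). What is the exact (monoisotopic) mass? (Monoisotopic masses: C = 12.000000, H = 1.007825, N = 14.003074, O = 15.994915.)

Atom tally by fragment:
  pyridine ring core → C:5 H:5 N:1
  (− 3 ring H displaced by substituents)
  + COOH → C:1 H:1 O:2
  + CH3 → C:1 H:3
  + COOH → C:1 H:1 O:2
Element totals:
  C: 8
  H: 7
  N: 1
  O: 4
Molecular formula: C8H7NO4.
  M = 8(12.0) + 7(1.007825) + 14.003074 + 4(15.994915)
    = 96.000000 + 7.054775 + 14.003074 + 63.979660 = 181.037509

181.0375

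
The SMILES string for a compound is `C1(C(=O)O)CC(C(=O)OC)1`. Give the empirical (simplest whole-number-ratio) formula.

Atom tally by fragment:
  cyclopropane ring core → C:3 H:6
  (− 2 ring H displaced by substituents)
  + COOH → C:1 H:1 O:2
  + COOCH3 → C:2 H:3 O:2
Element totals:
  C: 6
  H: 8
  O: 4
Molecular formula: C6H8O4.
gcd of subscripts = 2; dividing each by 2:
  C: 6/2 = 3
  H: 8/2 = 4
  O: 4/2 = 2

C3H4O2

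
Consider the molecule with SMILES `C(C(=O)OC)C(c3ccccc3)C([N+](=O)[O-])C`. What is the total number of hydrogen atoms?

15

Atom tally by fragment:
  CH3OOCCH2 → C:3 H:5 O:2
  CH(C6H5) → C:7 H:6
  CH(NO2) → C:1 H:1 N:1 O:2
  CH3 → C:1 H:3
Element totals:
  C: 12
  H: 15
  N: 1
  O: 4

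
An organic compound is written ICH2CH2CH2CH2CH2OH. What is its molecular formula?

Element totals:
  C: 5
  H: 11
  I: 1
  O: 1

C5H11IO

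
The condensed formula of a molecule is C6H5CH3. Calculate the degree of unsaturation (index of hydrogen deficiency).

4

Atom tally by fragment:
  benzene ring core → C:6 H:6
  (− 1 ring H displaced by substituents)
  + CH3 → C:1 H:3
Element totals:
  C: 7
  H: 8
Molecular formula: C7H8.
DoU = (2C + 2 + N − H − X) / 2 = (2·7 + 2 + 0 − 8 − 0) / 2 = 4.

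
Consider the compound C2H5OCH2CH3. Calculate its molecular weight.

Element totals:
  C: 4
  H: 10
  O: 1
Molecular formula: C4H10O.
  M = 4(12.011) + 10(1.008) + 15.999
    = 48.044 + 10.080 + 15.999 = 74.123

74.12 g/mol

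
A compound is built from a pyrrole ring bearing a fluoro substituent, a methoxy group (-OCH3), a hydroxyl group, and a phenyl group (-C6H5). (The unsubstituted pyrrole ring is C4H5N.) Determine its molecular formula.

Atom tally by fragment:
  pyrrole ring core → C:4 H:5 N:1
  (− 4 ring H displaced by substituents)
  + F → F:1
  + OCH3 → C:1 H:3 O:1
  + OH → O:1 H:1
  + C6H5 → C:6 H:5
Element totals:
  C: 11
  H: 10
  F: 1
  N: 1
  O: 2

C11H10FNO2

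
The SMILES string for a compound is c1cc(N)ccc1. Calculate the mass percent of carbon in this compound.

77.38%

Atom tally by fragment:
  benzene ring core → C:6 H:6
  (− 1 ring H displaced by substituents)
  + NH2 → N:1 H:2
Element totals:
  C: 6
  H: 7
  N: 1
Molecular formula: C6H7N.
Molar mass = 93.129 g/mol.
Mass from C: 6 × 12.011 = 72.066 g/mol.
%C = 72.066 / 93.129 × 100 = 77.38%.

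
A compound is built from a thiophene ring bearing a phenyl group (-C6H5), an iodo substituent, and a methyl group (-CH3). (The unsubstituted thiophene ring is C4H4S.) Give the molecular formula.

C11H9IS

Atom tally by fragment:
  thiophene ring core → C:4 H:4 S:1
  (− 3 ring H displaced by substituents)
  + C6H5 → C:6 H:5
  + I → I:1
  + CH3 → C:1 H:3
Element totals:
  C: 11
  H: 9
  I: 1
  S: 1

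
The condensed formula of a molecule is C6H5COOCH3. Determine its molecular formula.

Atom tally by fragment:
  benzene ring core → C:6 H:6
  (− 1 ring H displaced by substituents)
  + COOCH3 → C:2 H:3 O:2
Element totals:
  C: 8
  H: 8
  O: 2

C8H8O2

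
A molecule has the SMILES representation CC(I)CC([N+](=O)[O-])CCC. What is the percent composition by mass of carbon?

Atom tally by fragment:
  CH3 → C:1 H:3
  CH(I) → C:1 H:1 I:1
  CH2 → C:1 H:2
  CH(NO2) → C:1 H:1 N:1 O:2
  CH2 → C:1 H:2
  CH2 → C:1 H:2
  CH3 → C:1 H:3
Element totals:
  C: 7
  H: 14
  I: 1
  N: 1
  O: 2
Molecular formula: C7H14INO2.
Molar mass = 271.098 g/mol.
Mass from C: 7 × 12.011 = 84.077 g/mol.
%C = 84.077 / 271.098 × 100 = 31.01%.

31.01%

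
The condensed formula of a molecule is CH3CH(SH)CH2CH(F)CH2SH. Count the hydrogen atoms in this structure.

11

Element totals:
  C: 5
  H: 11
  F: 1
  S: 2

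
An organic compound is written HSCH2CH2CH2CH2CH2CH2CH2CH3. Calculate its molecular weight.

146.29 g/mol

Element totals:
  C: 8
  H: 18
  S: 1
Molecular formula: C8H18S.
  M = 8(12.011) + 18(1.008) + 32.06
    = 96.088 + 18.144 + 32.060 = 146.292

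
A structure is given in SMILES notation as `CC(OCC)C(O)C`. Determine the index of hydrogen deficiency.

Atom tally by fragment:
  CH3 → C:1 H:3
  CH(OC2H5) → C:3 H:6 O:1
  CH(OH) → C:1 H:2 O:1
  CH3 → C:1 H:3
Element totals:
  C: 6
  H: 14
  O: 2
Molecular formula: C6H14O2.
DoU = (2C + 2 + N − H − X) / 2 = (2·6 + 2 + 0 − 14 − 0) / 2 = 0.

0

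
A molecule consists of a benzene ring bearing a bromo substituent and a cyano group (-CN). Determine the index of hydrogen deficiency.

6

Atom tally by fragment:
  benzene ring core → C:6 H:6
  (− 2 ring H displaced by substituents)
  + Br → Br:1
  + CN → C:1 N:1
Element totals:
  C: 7
  H: 4
  Br: 1
  N: 1
Molecular formula: C7H4BrN.
DoU = (2C + 2 + N − H − X) / 2 = (2·7 + 2 + 1 − 4 − 1) / 2 = 6.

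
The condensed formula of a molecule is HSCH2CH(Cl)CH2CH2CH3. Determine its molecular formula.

C5H11ClS

Element totals:
  C: 5
  H: 11
  Cl: 1
  S: 1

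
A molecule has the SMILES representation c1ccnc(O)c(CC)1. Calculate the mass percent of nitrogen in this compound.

11.37%

Atom tally by fragment:
  pyridine ring core → C:5 H:5 N:1
  (− 2 ring H displaced by substituents)
  + OH → O:1 H:1
  + C2H5 → C:2 H:5
Element totals:
  C: 7
  H: 9
  N: 1
  O: 1
Molecular formula: C7H9NO.
Molar mass = 123.155 g/mol.
Mass from N: 1 × 14.007 = 14.007 g/mol.
%N = 14.007 / 123.155 × 100 = 11.37%.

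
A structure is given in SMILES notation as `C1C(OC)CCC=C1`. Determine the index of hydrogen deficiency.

Atom tally by fragment:
  cyclohexene ring core → C:6 H:10
  (− 1 ring H displaced by substituents)
  + OCH3 → C:1 H:3 O:1
Element totals:
  C: 7
  H: 12
  O: 1
Molecular formula: C7H12O.
DoU = (2C + 2 + N − H − X) / 2 = (2·7 + 2 + 0 − 12 − 0) / 2 = 2.

2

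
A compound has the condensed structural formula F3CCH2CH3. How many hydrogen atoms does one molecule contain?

Atom tally by fragment:
  F3CCH2 → C:2 H:2 F:3
  CH3 → C:1 H:3
Element totals:
  C: 3
  H: 5
  F: 3

5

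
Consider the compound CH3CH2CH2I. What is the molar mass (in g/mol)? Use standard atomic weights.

169.99 g/mol

Atom tally by fragment:
  CH3 → C:1 H:3
  CH2 → C:1 H:2
  CH2I → C:1 H:2 I:1
Element totals:
  C: 3
  H: 7
  I: 1
Molecular formula: C3H7I.
  M = 3(12.011) + 7(1.008) + 126.904
    = 36.033 + 7.056 + 126.904 = 169.993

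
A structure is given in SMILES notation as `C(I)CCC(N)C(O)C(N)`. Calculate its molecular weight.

258.10 g/mol

Atom tally by fragment:
  ICH2 → C:1 H:2 I:1
  CH2 → C:1 H:2
  CH2 → C:1 H:2
  CH(NH2) → C:1 H:3 N:1
  CH(OH) → C:1 H:2 O:1
  CH2NH2 → C:1 H:4 N:1
Element totals:
  C: 6
  H: 15
  I: 1
  N: 2
  O: 1
Molecular formula: C6H15IN2O.
  M = 6(12.011) + 15(1.008) + 126.904 + 2(14.007) + 15.999
    = 72.066 + 15.120 + 126.904 + 28.014 + 15.999 = 258.103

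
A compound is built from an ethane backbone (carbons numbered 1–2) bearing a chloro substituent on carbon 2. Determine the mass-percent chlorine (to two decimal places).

Atom tally by fragment:
  CH3 → C:1 H:3
  CH2Cl → C:1 H:2 Cl:1
Element totals:
  C: 2
  H: 5
  Cl: 1
Molecular formula: C2H5Cl.
Molar mass = 64.512 g/mol.
Mass from Cl: 1 × 35.45 = 35.450 g/mol.
%Cl = 35.450 / 64.512 × 100 = 54.95%.

54.95%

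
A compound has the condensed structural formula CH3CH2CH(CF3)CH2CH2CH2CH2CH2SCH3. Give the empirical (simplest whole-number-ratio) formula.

C10H19F3S

Atom tally by fragment:
  CH3 → C:1 H:3
  CH2 → C:1 H:2
  CH(CF3) → C:2 H:1 F:3
  CH2 → C:1 H:2
  CH2 → C:1 H:2
  CH2 → C:1 H:2
  CH2 → C:1 H:2
  CH2SCH3 → C:2 H:5 S:1
Element totals:
  C: 10
  H: 19
  F: 3
  S: 1
Molecular formula: C10H19F3S.
gcd of subscripts (10, 3, 19, 1) = 1, so the empirical formula equals the molecular formula.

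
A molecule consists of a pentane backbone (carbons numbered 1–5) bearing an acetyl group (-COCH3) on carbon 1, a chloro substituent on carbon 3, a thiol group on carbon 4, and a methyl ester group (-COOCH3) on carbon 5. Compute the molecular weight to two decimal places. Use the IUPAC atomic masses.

238.73 g/mol

Atom tally by fragment:
  CH3COCH2 → C:3 H:5 O:1
  CH2 → C:1 H:2
  CH(Cl) → C:1 H:1 Cl:1
  CH(SH) → C:1 H:2 S:1
  CH2COOCH3 → C:3 H:5 O:2
Element totals:
  C: 9
  H: 15
  Cl: 1
  O: 3
  S: 1
Molecular formula: C9H15ClO3S.
  M = 9(12.011) + 15(1.008) + 35.45 + 3(15.999) + 32.06
    = 108.099 + 15.120 + 35.450 + 47.997 + 32.060 = 238.726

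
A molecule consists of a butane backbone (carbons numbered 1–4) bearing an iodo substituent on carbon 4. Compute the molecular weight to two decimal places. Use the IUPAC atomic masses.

184.02 g/mol

Atom tally by fragment:
  CH3 → C:1 H:3
  CH2 → C:1 H:2
  CH2 → C:1 H:2
  CH2I → C:1 H:2 I:1
Element totals:
  C: 4
  H: 9
  I: 1
Molecular formula: C4H9I.
  M = 4(12.011) + 9(1.008) + 126.904
    = 48.044 + 9.072 + 126.904 = 184.020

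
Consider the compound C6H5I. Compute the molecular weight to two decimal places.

Element totals:
  C: 6
  H: 5
  I: 1
Molecular formula: C6H5I.
  M = 6(12.011) + 5(1.008) + 126.904
    = 72.066 + 5.040 + 126.904 = 204.010

204.01 g/mol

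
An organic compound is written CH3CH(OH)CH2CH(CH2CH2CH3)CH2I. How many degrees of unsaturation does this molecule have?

0

Element totals:
  C: 8
  H: 17
  I: 1
  O: 1
Molecular formula: C8H17IO.
DoU = (2C + 2 + N − H − X) / 2 = (2·8 + 2 + 0 − 17 − 1) / 2 = 0.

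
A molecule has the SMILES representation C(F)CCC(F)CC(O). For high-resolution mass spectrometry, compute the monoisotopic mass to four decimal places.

Atom tally by fragment:
  FCH2 → C:1 H:2 F:1
  CH2 → C:1 H:2
  CH2 → C:1 H:2
  CH(F) → C:1 H:1 F:1
  CH2 → C:1 H:2
  CH2OH → C:1 H:3 O:1
Element totals:
  C: 6
  H: 12
  F: 2
  O: 1
Molecular formula: C6H12F2O.
  M = 6(12.0) + 12(1.007825) + 2(18.998403) + 15.994915
    = 72.000000 + 12.093900 + 37.996806 + 15.994915 = 138.085621

138.0856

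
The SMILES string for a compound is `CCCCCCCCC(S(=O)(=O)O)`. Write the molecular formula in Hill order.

C9H20O3S

Atom tally by fragment:
  CH3 → C:1 H:3
  CH2 → C:1 H:2
  CH2 → C:1 H:2
  CH2 → C:1 H:2
  CH2 → C:1 H:2
  CH2 → C:1 H:2
  CH2 → C:1 H:2
  CH2 → C:1 H:2
  CH2SO3H → C:1 H:3 S:1 O:3
Element totals:
  C: 9
  H: 20
  O: 3
  S: 1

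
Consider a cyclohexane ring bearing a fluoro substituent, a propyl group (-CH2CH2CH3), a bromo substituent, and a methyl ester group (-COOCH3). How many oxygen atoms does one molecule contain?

Atom tally by fragment:
  cyclohexane ring core → C:6 H:12
  (− 4 ring H displaced by substituents)
  + F → F:1
  + CH2CH2CH3 → C:3 H:7
  + Br → Br:1
  + COOCH3 → C:2 H:3 O:2
Element totals:
  C: 11
  H: 18
  Br: 1
  F: 1
  O: 2

2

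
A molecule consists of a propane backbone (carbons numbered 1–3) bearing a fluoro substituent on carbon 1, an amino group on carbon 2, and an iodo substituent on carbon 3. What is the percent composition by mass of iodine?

62.51%

Atom tally by fragment:
  FCH2 → C:1 H:2 F:1
  CH(NH2) → C:1 H:3 N:1
  CH2I → C:1 H:2 I:1
Element totals:
  C: 3
  H: 7
  F: 1
  I: 1
  N: 1
Molecular formula: C3H7FIN.
Molar mass = 202.998 g/mol.
Mass from I: 1 × 126.904 = 126.904 g/mol.
%I = 126.904 / 202.998 × 100 = 62.51%.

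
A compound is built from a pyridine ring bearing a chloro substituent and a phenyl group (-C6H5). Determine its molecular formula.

C11H8ClN

Atom tally by fragment:
  pyridine ring core → C:5 H:5 N:1
  (− 2 ring H displaced by substituents)
  + Cl → Cl:1
  + C6H5 → C:6 H:5
Element totals:
  C: 11
  H: 8
  Cl: 1
  N: 1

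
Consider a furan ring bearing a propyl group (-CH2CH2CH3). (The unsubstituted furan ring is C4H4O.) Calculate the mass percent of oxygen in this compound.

Atom tally by fragment:
  furan ring core → C:4 H:4 O:1
  (− 1 ring H displaced by substituents)
  + CH2CH2CH3 → C:3 H:7
Element totals:
  C: 7
  H: 10
  O: 1
Molecular formula: C7H10O.
Molar mass = 110.156 g/mol.
Mass from O: 1 × 15.999 = 15.999 g/mol.
%O = 15.999 / 110.156 × 100 = 14.52%.

14.52%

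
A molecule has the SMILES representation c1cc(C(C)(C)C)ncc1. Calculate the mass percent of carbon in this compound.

Atom tally by fragment:
  pyridine ring core → C:5 H:5 N:1
  (− 1 ring H displaced by substituents)
  + C(CH3)3 → C:4 H:9
Element totals:
  C: 9
  H: 13
  N: 1
Molecular formula: C9H13N.
Molar mass = 135.210 g/mol.
Mass from C: 9 × 12.011 = 108.099 g/mol.
%C = 108.099 / 135.210 × 100 = 79.95%.

79.95%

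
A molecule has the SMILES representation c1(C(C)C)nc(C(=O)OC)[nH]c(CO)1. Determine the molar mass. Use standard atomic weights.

198.22 g/mol

Atom tally by fragment:
  imidazole ring core → C:3 H:4 N:2
  (− 3 ring H displaced by substituents)
  + CH(CH3)2 → C:3 H:7
  + COOCH3 → C:2 H:3 O:2
  + CH2OH → C:1 H:3 O:1
Element totals:
  C: 9
  H: 14
  N: 2
  O: 3
Molecular formula: C9H14N2O3.
  M = 9(12.011) + 14(1.008) + 2(14.007) + 3(15.999)
    = 108.099 + 14.112 + 28.014 + 47.997 = 198.222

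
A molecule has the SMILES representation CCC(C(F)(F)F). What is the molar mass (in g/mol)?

112.09 g/mol

Atom tally by fragment:
  CH3 → C:1 H:3
  CH2 → C:1 H:2
  CH2CF3 → C:2 H:2 F:3
Element totals:
  C: 4
  H: 7
  F: 3
Molecular formula: C4H7F3.
  M = 4(12.011) + 7(1.008) + 3(18.998)
    = 48.044 + 7.056 + 56.994 = 112.094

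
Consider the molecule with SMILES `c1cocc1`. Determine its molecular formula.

C4H4O

Atom tally by fragment:
  furan ring core → C:4 H:4 O:1
Element totals:
  C: 4
  H: 4
  O: 1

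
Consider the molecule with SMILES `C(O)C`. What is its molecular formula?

Atom tally by fragment:
  HOCH2 → C:1 H:3 O:1
  CH3 → C:1 H:3
Element totals:
  C: 2
  H: 6
  O: 1

C2H6O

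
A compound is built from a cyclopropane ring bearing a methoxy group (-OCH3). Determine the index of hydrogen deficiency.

Atom tally by fragment:
  cyclopropane ring core → C:3 H:6
  (− 1 ring H displaced by substituents)
  + OCH3 → C:1 H:3 O:1
Element totals:
  C: 4
  H: 8
  O: 1
Molecular formula: C4H8O.
DoU = (2C + 2 + N − H − X) / 2 = (2·4 + 2 + 0 − 8 − 0) / 2 = 1.

1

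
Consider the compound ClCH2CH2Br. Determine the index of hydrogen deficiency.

Atom tally by fragment:
  ClCH2 → C:1 H:2 Cl:1
  CH2Br → C:1 H:2 Br:1
Element totals:
  C: 2
  H: 4
  Br: 1
  Cl: 1
Molecular formula: C2H4BrCl.
DoU = (2C + 2 + N − H − X) / 2 = (2·2 + 2 + 0 − 4 − 2) / 2 = 0.

0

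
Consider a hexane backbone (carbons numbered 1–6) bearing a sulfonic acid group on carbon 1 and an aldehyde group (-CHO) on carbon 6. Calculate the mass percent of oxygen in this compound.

32.95%

Atom tally by fragment:
  HO3SCH2 → C:1 H:3 S:1 O:3
  CH2 → C:1 H:2
  CH2 → C:1 H:2
  CH2 → C:1 H:2
  CH2 → C:1 H:2
  CH2CHO → C:2 H:3 O:1
Element totals:
  C: 7
  H: 14
  O: 4
  S: 1
Molecular formula: C7H14O4S.
Molar mass = 194.245 g/mol.
Mass from O: 4 × 15.999 = 63.996 g/mol.
%O = 63.996 / 194.245 × 100 = 32.95%.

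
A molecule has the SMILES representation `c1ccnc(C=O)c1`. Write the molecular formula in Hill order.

C6H5NO

Atom tally by fragment:
  pyridine ring core → C:5 H:5 N:1
  (− 1 ring H displaced by substituents)
  + CHO → C:1 H:1 O:1
Element totals:
  C: 6
  H: 5
  N: 1
  O: 1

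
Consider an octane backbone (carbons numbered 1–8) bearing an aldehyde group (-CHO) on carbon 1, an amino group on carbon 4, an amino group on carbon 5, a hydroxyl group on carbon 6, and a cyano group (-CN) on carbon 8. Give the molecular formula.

C10H19N3O2

Atom tally by fragment:
  OHCCH2 → C:2 H:3 O:1
  CH2 → C:1 H:2
  CH2 → C:1 H:2
  CH(NH2) → C:1 H:3 N:1
  CH(NH2) → C:1 H:3 N:1
  CH(OH) → C:1 H:2 O:1
  CH2 → C:1 H:2
  CH2CN → C:2 H:2 N:1
Element totals:
  C: 10
  H: 19
  N: 3
  O: 2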